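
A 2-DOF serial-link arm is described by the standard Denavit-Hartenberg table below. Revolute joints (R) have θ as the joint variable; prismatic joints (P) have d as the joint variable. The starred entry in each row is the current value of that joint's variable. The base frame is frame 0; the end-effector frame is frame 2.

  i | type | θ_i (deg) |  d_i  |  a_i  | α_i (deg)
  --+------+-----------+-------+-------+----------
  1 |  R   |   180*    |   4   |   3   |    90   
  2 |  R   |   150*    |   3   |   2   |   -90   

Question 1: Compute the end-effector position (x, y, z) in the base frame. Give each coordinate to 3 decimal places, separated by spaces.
-1.268 3.000 5.000

after link 1: o_1 = (-3.0000, 0.0000, 4.0000)
after link 2: o_2 = (-1.2679, 3.0000, 5.0000)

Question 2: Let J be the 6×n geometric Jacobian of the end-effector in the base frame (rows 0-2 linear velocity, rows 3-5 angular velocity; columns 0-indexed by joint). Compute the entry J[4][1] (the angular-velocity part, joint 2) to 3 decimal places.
axis z_1 = (0.0000,1.0000,0.0000); lever o_n−o_1 = (1.7321,3.0000,1.0000)
cross product → J_v[:, 1] = (1.0000,-0.0000,-1.7321)
J_ω[:, 1] = z_1
entry J[4][1] = 1.0000

1.000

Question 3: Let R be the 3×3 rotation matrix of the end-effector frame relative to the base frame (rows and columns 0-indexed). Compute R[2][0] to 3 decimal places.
End-effector x-axis (col 0 of R) = (0.8660,-0.0000,0.5000)
R[2][0] = 0.5000

0.500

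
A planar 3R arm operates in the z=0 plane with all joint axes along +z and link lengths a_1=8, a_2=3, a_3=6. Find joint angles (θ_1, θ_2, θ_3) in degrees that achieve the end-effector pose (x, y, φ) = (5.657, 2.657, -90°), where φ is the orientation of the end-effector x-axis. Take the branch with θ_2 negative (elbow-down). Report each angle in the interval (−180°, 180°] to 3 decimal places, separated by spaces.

wrist centre = target − a_3·(cos φ, sin φ) = (5.6570, 8.6570)
cos θ_2 = (106.9453−8²−3²)/(2·8·3) = 0.7072; θ_2 = -44.9930° (elbow-down)
β = atan2(8.6570,5.6570) = 56.8370°; ψ = atan2(-2.1211,10.1216) = -11.8355°
θ_1 = β − ψ = 68.6725°
θ_3 = φ − θ_1 − θ_2 = -113.6796° (wrapped to (-180°,180°])

68.673 -44.993 -113.680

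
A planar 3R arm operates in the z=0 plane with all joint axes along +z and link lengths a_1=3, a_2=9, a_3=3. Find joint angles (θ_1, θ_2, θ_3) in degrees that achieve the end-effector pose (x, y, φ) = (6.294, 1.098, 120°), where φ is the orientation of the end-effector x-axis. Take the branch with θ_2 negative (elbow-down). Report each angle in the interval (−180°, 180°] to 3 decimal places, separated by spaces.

wrist centre = target − a_3·(cos φ, sin φ) = (7.7940, -1.5001)
cos θ_2 = (62.9967−3²−9²)/(2·3·9) = -0.5001; θ_2 = -120.0041° (elbow-down)
β = atan2(-1.5001,7.7940) = -10.8942°; ψ = atan2(-7.7939,-1.5006) = -100.8978°
θ_1 = β − ψ = 90.0035°
θ_3 = φ − θ_1 − θ_2 = 150.0006° (wrapped to (-180°,180°])

90.004 -120.004 150.001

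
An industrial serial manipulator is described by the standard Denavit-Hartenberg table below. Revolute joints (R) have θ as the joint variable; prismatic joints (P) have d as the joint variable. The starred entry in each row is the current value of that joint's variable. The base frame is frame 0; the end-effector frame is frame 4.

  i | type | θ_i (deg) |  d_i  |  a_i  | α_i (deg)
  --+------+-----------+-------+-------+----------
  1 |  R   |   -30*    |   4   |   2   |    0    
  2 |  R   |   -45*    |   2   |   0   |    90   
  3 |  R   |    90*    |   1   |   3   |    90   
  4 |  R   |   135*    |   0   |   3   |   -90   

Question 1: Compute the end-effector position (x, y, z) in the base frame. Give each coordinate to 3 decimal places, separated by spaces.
after link 1: o_1 = (1.7321, -1.0000, 4.0000)
after link 2: o_2 = (1.7321, -1.0000, 6.0000)
after link 3: o_3 = (0.7661, -1.2588, 9.0000)
after link 4: o_4 = (-1.2829, -1.8079, 6.8787)

-1.283 -1.808 6.879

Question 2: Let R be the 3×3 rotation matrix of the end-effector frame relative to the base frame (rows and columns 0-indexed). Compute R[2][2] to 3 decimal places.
-0.707

End-effector z-axis (col 2 of R) = (0.6830,0.1830,-0.7071)
R[2][2] = -0.7071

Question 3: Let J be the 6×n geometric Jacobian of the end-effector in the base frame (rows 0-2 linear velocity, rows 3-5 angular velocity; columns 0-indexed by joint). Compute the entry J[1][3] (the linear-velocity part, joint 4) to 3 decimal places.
axis z_3 = (0.2588,-0.9659,-0.0000); lever o_n−o_3 = (-2.0490,-0.5490,-2.1213)
cross product → J_v[:, 3] = (2.0490,0.5490,-2.1213)
J_ω[:, 3] = z_3
entry J[1][3] = 0.5490

0.549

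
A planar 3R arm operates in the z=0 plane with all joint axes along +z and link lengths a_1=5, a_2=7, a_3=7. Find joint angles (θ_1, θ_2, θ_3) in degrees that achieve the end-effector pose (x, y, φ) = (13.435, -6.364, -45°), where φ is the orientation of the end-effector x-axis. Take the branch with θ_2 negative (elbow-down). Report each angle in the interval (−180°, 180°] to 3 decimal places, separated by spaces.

wrist centre = target − a_3·(cos φ, sin φ) = (8.4853, -1.4143)
cos θ_2 = (73.9996−5²−7²)/(2·5·7) = -0.0000; θ_2 = -90.0003° (elbow-down)
β = atan2(-1.4143,8.4853) = -9.4626°; ψ = atan2(-7.0000,5.0000) = -54.4625°
θ_1 = β − ψ = 44.9999°
θ_3 = φ − θ_1 − θ_2 = 0.0004° (wrapped to (-180°,180°])

45.000 -90.000 0.000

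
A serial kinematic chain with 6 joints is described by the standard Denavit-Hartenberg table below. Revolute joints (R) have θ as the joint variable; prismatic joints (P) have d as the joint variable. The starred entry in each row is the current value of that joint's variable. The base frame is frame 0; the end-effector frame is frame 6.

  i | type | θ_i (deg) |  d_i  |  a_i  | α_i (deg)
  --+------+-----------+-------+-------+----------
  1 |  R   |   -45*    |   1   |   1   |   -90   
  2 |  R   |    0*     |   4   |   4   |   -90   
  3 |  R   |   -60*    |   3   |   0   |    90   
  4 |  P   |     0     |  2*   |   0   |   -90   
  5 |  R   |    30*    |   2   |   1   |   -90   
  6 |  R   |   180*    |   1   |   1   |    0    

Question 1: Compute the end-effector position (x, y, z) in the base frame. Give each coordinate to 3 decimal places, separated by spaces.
after link 1: o_1 = (0.7071, -0.7071, 1.0000)
after link 2: o_2 = (6.3640, -0.7071, 1.0000)
after link 3: o_3 = (6.3640, -0.7071, -2.0000)
after link 4: o_4 = (5.8463, 1.2247, -2.0000)
after link 5: o_5 = (6.8122, 0.9659, -4.0000)
after link 6: o_6 = (5.5875, 0.2588, -4.0000)

5.588 0.259 -4.000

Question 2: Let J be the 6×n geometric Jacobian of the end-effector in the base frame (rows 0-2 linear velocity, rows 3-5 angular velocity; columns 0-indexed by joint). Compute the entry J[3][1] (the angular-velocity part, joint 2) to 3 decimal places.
axis z_1 = (0.7071,0.7071,0.0000); lever o_n−o_1 = (4.8804,0.9659,-5.0000)
cross product → J_v[:, 1] = (-3.5355,3.5355,-2.7679)
J_ω[:, 1] = z_1
entry J[3][1] = 0.7071

0.707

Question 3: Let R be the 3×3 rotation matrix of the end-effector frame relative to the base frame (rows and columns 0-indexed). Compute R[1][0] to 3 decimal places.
0.259

End-effector x-axis (col 0 of R) = (-0.9659,0.2588,0.0000)
R[1][0] = 0.2588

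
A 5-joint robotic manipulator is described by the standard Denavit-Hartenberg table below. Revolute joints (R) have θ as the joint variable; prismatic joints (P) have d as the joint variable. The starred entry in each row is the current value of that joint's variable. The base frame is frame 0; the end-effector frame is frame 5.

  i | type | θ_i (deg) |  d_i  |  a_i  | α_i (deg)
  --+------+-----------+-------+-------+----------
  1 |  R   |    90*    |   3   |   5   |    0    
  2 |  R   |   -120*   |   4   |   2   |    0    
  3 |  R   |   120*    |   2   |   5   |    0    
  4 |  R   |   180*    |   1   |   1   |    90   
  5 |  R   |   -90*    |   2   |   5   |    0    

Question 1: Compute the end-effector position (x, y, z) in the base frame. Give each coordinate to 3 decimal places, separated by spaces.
after link 1: o_1 = (0.0000, 5.0000, 3.0000)
after link 2: o_2 = (1.7321, 4.0000, 7.0000)
after link 3: o_3 = (1.7321, 9.0000, 9.0000)
after link 4: o_4 = (1.7321, 8.0000, 10.0000)
after link 5: o_5 = (-0.2679, 8.0000, 5.0000)

-0.268 8.000 5.000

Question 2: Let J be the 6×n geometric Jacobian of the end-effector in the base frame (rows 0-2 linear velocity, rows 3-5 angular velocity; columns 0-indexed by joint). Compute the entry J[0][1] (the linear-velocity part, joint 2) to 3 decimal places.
axis z_1 = (0.0000,0.0000,1.0000); lever o_n−o_1 = (-0.2679,3.0000,2.0000)
cross product → J_v[:, 1] = (-3.0000,-0.2679,0.0000)
J_ω[:, 1] = z_1
entry J[0][1] = -3.0000

-3.000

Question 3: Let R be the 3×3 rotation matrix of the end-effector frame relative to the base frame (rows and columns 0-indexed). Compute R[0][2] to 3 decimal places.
End-effector z-axis (col 2 of R) = (-1.0000,0.0000,0.0000)
R[0][2] = -1.0000

-1.000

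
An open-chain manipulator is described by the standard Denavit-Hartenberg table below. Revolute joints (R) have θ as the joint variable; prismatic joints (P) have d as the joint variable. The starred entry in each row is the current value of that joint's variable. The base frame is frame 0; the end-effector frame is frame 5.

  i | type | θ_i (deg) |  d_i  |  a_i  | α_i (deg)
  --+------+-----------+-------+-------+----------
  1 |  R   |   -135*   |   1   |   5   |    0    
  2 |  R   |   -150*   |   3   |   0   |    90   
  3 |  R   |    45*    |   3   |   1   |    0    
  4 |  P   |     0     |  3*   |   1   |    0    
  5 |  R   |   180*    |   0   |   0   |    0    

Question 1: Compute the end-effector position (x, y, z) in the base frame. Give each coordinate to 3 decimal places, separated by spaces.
after link 1: o_1 = (-3.5355, -3.5355, 1.0000)
after link 2: o_2 = (-3.5355, -3.5355, 4.0000)
after link 3: o_3 = (-0.4547, -3.6290, 4.7071)
after link 4: o_4 = (2.6260, -3.7224, 5.4142)
after link 5: o_5 = (2.6260, -3.7224, 5.4142)

2.626 -3.722 5.414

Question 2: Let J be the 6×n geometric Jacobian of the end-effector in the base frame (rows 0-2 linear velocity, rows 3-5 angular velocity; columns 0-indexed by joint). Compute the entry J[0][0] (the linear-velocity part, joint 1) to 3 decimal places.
axis z_0 = ẑ; lever o_n−o_0 = (2.6260,-3.7224,5.4142)
cross product → J_v[:, 0] = (3.7224,2.6260,-0.0000)
J_ω[:, 0] = z_0
entry J[0][0] = 3.7224

3.722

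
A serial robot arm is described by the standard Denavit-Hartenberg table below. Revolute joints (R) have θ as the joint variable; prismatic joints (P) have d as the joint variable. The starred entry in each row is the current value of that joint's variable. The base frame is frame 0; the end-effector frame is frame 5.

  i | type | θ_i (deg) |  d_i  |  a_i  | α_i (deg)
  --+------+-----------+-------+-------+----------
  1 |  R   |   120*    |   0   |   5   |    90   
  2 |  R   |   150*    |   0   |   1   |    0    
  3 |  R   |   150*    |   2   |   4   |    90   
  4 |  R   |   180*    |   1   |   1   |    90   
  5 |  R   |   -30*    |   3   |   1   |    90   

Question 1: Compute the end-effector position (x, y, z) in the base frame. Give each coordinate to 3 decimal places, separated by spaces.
1.946 6.629 -1.598

after link 1: o_1 = (-2.5000, 4.3301, 0.0000)
after link 2: o_2 = (-2.0670, 3.5801, 0.5000)
after link 3: o_3 = (-1.3349, 6.3122, -2.9641)
after link 4: o_4 = (-0.6519, 5.1292, -2.5981)
after link 5: o_5 = (1.9462, 6.6292, -1.5981)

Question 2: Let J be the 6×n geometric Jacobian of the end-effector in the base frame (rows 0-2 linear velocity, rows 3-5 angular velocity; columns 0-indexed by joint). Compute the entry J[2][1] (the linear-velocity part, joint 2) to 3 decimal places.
axis z_1 = (0.8660,0.5000,0.0000); lever o_n−o_1 = (4.4462,2.2990,-1.5981)
cross product → J_v[:, 1] = (-0.7990,1.3840,-0.2321)
J_ω[:, 1] = z_1
entry J[2][1] = -0.2321

-0.232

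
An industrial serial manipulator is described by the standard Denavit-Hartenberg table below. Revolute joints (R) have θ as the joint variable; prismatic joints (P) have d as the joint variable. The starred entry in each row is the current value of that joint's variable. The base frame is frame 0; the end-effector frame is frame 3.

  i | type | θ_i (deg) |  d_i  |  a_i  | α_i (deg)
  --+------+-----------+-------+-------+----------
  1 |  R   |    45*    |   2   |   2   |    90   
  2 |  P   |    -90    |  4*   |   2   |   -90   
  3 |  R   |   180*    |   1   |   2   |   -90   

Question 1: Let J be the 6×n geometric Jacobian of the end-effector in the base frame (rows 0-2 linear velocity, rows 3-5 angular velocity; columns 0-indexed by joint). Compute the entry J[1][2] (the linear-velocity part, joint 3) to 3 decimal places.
-1.414

axis z_2 = (0.7071,0.7071,0.0000); lever o_n−o_2 = (0.7071,0.7071,2.0000)
cross product → J_v[:, 2] = (1.4142,-1.4142,0.0000)
J_ω[:, 2] = z_2
entry J[1][2] = -1.4142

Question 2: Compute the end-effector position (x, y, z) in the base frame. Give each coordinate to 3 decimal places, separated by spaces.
after link 1: o_1 = (1.4142, 1.4142, 2.0000)
after link 2: o_2 = (4.2426, -1.4142, 0.0000)
after link 3: o_3 = (4.9497, -0.7071, 2.0000)

4.950 -0.707 2.000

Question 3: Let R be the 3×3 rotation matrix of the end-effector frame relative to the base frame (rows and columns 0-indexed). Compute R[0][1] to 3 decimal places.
End-effector y-axis (col 1 of R) = (-0.7071,-0.7071,-0.0000)
R[0][1] = -0.7071

-0.707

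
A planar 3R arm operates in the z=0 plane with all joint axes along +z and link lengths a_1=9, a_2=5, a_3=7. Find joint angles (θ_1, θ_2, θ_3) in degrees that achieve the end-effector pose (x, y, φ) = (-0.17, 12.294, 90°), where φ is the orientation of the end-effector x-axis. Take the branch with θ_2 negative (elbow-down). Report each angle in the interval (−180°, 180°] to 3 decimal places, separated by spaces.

wrist centre = target − a_3·(cos φ, sin φ) = (-0.1700, 5.2940)
cos θ_2 = (28.0553−9²−5²)/(2·9·5) = -0.8661; θ_2 = -150.0030° (elbow-down)
β = atan2(5.2940,-0.1700) = 91.8392°; ψ = atan2(-2.4998,4.6697) = -28.1607°
θ_1 = β − ψ = 119.9999°
θ_3 = φ − θ_1 − θ_2 = 120.0031° (wrapped to (-180°,180°])

120.000 -150.003 120.003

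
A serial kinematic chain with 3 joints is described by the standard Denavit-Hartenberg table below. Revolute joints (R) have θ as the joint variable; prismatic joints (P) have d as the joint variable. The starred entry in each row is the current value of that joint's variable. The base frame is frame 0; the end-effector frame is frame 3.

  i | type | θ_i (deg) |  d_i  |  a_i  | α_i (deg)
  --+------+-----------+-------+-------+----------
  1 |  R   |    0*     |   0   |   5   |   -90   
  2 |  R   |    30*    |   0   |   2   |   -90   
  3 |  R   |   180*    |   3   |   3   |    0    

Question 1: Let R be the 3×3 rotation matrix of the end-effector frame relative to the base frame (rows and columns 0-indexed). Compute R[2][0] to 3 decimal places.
End-effector x-axis (col 0 of R) = (-0.8660,-0.0000,0.5000)
R[2][0] = 0.5000

0.500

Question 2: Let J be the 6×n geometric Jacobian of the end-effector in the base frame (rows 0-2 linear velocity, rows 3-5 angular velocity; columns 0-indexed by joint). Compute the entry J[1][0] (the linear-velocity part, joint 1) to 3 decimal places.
axis z_0 = ẑ; lever o_n−o_0 = (2.6340,-0.0000,-2.0981)
cross product → J_v[:, 0] = (0.0000,2.6340,-0.0000)
J_ω[:, 0] = z_0
entry J[1][0] = 2.6340

2.634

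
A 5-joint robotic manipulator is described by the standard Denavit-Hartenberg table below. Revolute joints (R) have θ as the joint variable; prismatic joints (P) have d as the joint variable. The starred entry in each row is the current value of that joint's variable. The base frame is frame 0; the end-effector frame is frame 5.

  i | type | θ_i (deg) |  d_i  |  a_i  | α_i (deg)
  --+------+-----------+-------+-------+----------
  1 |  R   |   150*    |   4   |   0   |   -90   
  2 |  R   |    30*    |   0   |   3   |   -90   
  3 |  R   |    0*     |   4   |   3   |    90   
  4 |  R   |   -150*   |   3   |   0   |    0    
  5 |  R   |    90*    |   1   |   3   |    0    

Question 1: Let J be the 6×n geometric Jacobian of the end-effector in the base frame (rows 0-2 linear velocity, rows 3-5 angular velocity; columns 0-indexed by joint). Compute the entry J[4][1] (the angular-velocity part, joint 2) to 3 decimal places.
-0.866

axis z_1 = (-0.5000,-0.8660,0.0000); lever o_n−o_1 = (-7.0179,-0.5670,-4.9641)
cross product → J_v[:, 1] = (4.2990,-2.4821,-5.7942)
J_ω[:, 1] = z_1
entry J[4][1] = -0.8660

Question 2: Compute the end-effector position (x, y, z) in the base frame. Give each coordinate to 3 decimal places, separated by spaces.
-7.018 -0.567 -0.964

after link 1: o_1 = (0.0000, 0.0000, 4.0000)
after link 2: o_2 = (-2.2500, 1.2990, 2.5000)
after link 3: o_3 = (-2.7679, 1.5981, -2.4641)
after link 4: o_4 = (-4.2679, -1.0000, -2.4641)
after link 5: o_5 = (-7.0179, -0.5670, -0.9641)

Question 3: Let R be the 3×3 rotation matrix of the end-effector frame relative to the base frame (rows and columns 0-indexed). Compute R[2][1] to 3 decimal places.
End-effector y-axis (col 1 of R) = (-0.4330,0.2500,-0.8660)
R[2][1] = -0.8660

-0.866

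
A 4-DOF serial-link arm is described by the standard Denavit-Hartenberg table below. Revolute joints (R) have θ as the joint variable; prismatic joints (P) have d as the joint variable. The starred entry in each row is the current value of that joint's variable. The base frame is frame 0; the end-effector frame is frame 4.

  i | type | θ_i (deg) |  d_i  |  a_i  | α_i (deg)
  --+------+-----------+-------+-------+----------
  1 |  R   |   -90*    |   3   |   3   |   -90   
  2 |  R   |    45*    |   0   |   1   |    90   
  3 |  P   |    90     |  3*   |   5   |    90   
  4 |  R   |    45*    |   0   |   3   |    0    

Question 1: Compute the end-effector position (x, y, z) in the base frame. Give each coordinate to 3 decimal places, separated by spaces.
7.121 -7.328 5.914

after link 1: o_1 = (0.0000, -3.0000, 3.0000)
after link 2: o_2 = (0.0000, -3.7071, 2.2929)
after link 3: o_3 = (5.0000, -5.8284, 4.4142)
after link 4: o_4 = (7.1213, -7.3284, 5.9142)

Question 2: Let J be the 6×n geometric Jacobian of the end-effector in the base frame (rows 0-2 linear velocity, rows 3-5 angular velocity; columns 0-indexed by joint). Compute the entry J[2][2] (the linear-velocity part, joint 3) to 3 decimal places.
prismatic axis z_2 = (0.0000,-0.7071,0.7071)
J_v[:, 2] = z_2; J_ω[:, 2] = (0,0,0)
entry J[2][2] = 0.7071

0.707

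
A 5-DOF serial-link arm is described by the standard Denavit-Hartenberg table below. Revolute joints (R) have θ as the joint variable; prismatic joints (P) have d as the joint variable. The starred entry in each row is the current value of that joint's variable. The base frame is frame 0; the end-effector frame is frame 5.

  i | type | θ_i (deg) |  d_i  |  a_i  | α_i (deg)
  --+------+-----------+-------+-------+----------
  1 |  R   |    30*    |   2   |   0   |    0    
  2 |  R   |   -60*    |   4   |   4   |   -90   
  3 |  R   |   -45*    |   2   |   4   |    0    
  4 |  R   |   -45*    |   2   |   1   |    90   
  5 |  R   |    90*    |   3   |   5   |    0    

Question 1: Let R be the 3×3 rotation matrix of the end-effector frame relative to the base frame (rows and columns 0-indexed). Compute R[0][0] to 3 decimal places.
End-effector x-axis (col 0 of R) = (0.5000,0.8660,0.0000)
R[0][0] = 0.5000

0.500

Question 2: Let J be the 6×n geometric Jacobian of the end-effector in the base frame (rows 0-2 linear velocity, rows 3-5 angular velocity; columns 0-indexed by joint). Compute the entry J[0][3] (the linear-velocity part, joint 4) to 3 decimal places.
0.866

axis z_3 = (0.5000,0.8660,0.0000); lever o_n−o_3 = (0.9019,7.5622,1.0000)
cross product → J_v[:, 3] = (0.8660,-0.5000,3.0000)
J_ω[:, 3] = z_3
entry J[0][3] = 0.8660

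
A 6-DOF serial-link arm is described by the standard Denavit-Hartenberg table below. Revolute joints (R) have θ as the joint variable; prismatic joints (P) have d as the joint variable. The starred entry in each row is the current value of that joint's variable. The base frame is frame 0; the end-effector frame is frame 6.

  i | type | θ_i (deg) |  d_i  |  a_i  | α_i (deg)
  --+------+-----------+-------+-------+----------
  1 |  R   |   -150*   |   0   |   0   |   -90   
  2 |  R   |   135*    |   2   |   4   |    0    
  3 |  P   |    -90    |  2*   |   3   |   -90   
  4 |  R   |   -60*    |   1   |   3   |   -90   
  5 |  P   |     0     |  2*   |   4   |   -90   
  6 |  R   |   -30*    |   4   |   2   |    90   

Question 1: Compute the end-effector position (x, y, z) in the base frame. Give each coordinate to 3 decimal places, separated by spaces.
-0.458 -11.883 -7.753

after link 1: o_1 = (0.0000, 0.0000, 0.0000)
after link 2: o_2 = (3.4495, -0.3178, -2.8284)
after link 3: o_3 = (2.6124, -3.1105, -4.9497)
after link 4: o_4 = (3.6052, -5.5373, -6.7175)
after link 5: o_5 = (2.5519, -8.9908, -9.3565)
after link 6: o_6 = (-0.4583, -11.8834, -7.7528)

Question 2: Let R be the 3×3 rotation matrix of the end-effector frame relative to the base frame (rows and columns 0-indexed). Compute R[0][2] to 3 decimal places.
End-effector z-axis (col 2 of R) = (-0.7392,0.5732,-0.3536)
R[0][2] = -0.7392

-0.739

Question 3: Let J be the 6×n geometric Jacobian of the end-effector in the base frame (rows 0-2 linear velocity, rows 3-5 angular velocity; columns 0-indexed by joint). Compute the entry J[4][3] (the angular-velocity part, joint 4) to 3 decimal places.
0.354

axis z_3 = (0.6124,0.3536,-0.7071); lever o_n−o_3 = (-3.0707,-8.7728,-2.8030)
cross product → J_v[:, 3] = (-7.1944,3.8878,-4.2866)
J_ω[:, 3] = z_3
entry J[4][3] = 0.3536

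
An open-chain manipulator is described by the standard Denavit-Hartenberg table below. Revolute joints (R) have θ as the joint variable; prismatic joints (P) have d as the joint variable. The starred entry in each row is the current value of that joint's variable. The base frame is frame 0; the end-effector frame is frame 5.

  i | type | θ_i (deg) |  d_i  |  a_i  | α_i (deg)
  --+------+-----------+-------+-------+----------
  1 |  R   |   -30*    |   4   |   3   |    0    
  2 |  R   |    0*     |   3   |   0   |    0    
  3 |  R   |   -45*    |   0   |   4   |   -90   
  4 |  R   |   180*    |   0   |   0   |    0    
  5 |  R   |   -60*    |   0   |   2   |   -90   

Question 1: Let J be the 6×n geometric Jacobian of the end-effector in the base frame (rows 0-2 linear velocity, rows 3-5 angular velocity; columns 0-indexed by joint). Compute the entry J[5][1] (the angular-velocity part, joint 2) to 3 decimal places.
axis z_1 = (0.0000,0.0000,1.0000); lever o_n−o_1 = (0.7765,-2.8978,1.2679)
cross product → J_v[:, 1] = (2.8978,0.7765,-0.0000)
J_ω[:, 1] = z_1
entry J[5][1] = 1.0000

1.000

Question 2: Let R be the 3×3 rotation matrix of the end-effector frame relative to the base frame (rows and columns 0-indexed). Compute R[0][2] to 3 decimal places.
-0.224

End-effector z-axis (col 2 of R) = (-0.2241,0.8365,0.5000)
R[0][2] = -0.2241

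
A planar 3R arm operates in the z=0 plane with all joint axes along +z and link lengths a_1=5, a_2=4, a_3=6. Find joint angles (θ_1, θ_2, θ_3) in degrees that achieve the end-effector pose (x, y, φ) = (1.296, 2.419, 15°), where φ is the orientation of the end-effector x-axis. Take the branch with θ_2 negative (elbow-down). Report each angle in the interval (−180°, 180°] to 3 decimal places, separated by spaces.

wrist centre = target − a_3·(cos φ, sin φ) = (-4.4996, 0.8661)
cos θ_2 = (20.9961−5²−4²)/(2·5·4) = -0.5001; θ_2 = -120.0065° (elbow-down)
β = atan2(0.8661,-4.4996) = 169.1048°; ψ = atan2(-3.4639,2.9996) = -49.1084°
θ_1 = β − ψ = 218.2133°
θ_3 = φ − θ_1 − θ_2 = -83.2068° (wrapped to (-180°,180°])

-141.787 -120.006 -83.207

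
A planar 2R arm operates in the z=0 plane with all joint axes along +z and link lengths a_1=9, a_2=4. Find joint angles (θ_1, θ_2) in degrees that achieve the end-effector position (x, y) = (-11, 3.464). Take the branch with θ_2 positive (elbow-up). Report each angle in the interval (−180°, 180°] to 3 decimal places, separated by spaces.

cos θ_2 = (132.9993−9²−4²)/(2·9·4) = 0.5000; θ_2 = 60.0006° (elbow-up)
β = atan2(3.4640,-11.0000) = 162.5203°; ψ = atan2(3.4641,11.0000) = 17.4803°
θ_1 = β − ψ = 145.0400°

145.040 60.001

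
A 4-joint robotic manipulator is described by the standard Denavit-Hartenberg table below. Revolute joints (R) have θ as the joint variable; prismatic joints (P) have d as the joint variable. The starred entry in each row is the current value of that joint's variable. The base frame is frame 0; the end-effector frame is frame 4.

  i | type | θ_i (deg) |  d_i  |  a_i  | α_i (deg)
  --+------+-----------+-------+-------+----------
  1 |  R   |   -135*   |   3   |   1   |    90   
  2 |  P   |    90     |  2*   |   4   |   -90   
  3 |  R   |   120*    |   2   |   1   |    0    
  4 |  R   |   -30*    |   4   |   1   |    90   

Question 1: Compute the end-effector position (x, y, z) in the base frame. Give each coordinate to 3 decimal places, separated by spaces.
after link 1: o_1 = (-0.7071, -0.7071, 3.0000)
after link 2: o_2 = (-2.1213, 0.7071, 7.0000)
after link 3: o_3 = (-0.0947, 1.5089, 6.5000)
after link 4: o_4 = (3.4408, 3.6303, 6.5000)

3.441 3.630 6.500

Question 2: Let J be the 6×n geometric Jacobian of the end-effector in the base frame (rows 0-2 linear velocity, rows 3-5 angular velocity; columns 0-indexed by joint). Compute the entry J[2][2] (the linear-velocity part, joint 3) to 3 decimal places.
-1.866

axis z_2 = (0.7071,0.7071,0.0000); lever o_n−o_2 = (5.5621,2.9232,-0.5000)
cross product → J_v[:, 2] = (-0.3536,0.3536,-1.8660)
J_ω[:, 2] = z_2
entry J[2][2] = -1.8660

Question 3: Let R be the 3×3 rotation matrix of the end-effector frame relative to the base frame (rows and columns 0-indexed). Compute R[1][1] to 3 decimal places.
End-effector y-axis (col 1 of R) = (0.7071,0.7071,0.0000)
R[1][1] = 0.7071

0.707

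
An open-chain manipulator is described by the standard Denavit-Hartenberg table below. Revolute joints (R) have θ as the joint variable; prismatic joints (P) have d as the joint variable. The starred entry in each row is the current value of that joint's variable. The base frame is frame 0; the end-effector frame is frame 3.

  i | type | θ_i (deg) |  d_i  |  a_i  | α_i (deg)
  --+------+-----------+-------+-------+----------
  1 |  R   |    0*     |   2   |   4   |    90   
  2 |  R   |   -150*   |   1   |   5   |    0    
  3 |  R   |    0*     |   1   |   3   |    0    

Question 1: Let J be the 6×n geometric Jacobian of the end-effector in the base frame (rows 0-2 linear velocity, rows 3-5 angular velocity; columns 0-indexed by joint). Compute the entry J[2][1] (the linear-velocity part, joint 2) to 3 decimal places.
axis z_1 = (0.0000,-1.0000,0.0000); lever o_n−o_1 = (-6.9282,-2.0000,-4.0000)
cross product → J_v[:, 1] = (4.0000,-0.0000,-6.9282)
J_ω[:, 1] = z_1
entry J[2][1] = -6.9282

-6.928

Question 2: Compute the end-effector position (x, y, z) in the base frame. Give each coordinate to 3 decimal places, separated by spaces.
after link 1: o_1 = (4.0000, 0.0000, 2.0000)
after link 2: o_2 = (-0.3301, -1.0000, -0.5000)
after link 3: o_3 = (-2.9282, -2.0000, -2.0000)

-2.928 -2.000 -2.000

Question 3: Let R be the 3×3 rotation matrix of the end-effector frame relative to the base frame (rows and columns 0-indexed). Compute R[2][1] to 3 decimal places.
End-effector y-axis (col 1 of R) = (0.5000,-0.0000,-0.8660)
R[2][1] = -0.8660

-0.866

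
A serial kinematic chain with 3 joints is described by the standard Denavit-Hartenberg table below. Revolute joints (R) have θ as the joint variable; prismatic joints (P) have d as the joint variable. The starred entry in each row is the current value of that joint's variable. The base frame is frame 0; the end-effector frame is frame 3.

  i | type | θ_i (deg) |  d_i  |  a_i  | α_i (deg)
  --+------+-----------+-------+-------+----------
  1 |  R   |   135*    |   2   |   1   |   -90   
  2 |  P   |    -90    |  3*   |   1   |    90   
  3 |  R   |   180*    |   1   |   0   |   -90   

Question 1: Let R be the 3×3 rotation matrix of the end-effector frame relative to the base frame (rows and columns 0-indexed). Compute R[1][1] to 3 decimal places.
0.707

End-effector y-axis (col 1 of R) = (-0.7071,0.7071,-0.0000)
R[1][1] = 0.7071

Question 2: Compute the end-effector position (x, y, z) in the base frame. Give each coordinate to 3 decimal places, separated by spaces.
-2.121 -2.121 3.000

after link 1: o_1 = (-0.7071, 0.7071, 2.0000)
after link 2: o_2 = (-2.8284, -1.4142, 3.0000)
after link 3: o_3 = (-2.1213, -2.1213, 3.0000)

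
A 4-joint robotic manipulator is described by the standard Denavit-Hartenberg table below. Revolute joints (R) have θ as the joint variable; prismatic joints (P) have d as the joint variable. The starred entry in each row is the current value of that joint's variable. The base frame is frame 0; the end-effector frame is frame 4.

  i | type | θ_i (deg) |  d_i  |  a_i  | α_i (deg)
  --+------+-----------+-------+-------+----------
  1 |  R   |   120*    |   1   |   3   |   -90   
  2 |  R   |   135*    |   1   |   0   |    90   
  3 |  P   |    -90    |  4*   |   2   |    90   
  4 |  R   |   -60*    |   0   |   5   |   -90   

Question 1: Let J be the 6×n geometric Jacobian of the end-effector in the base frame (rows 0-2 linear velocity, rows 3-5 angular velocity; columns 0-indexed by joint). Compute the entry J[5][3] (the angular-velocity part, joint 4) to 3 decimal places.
0.707

axis z_3 = (-0.3536,0.6124,0.7071); lever o_n−o_3 = (3.6960,-1.4017,3.0619)
cross product → J_v[:, 3] = (2.8661,3.6960,-1.7678)
J_ω[:, 3] = z_3
entry J[5][3] = 0.7071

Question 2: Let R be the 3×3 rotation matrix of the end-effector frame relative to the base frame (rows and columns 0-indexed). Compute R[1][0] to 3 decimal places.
End-effector x-axis (col 0 of R) = (0.7392,-0.2803,0.6124)
R[1][0] = -0.2803

-0.280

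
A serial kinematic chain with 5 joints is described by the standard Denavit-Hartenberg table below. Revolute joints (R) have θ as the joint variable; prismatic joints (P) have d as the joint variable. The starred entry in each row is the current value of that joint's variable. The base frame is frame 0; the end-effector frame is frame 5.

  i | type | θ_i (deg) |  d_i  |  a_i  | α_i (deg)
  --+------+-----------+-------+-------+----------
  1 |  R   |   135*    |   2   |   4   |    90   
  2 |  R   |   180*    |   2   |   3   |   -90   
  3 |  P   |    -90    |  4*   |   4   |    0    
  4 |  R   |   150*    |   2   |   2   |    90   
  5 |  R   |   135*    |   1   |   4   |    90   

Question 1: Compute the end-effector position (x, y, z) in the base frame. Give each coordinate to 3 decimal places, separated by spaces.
4.716 5.491 -6.828

after link 1: o_1 = (-2.8284, 2.8284, 2.0000)
after link 2: o_2 = (0.7071, 2.1213, 2.0000)
after link 3: o_3 = (3.5355, 4.9497, -2.0000)
after link 4: o_4 = (3.0179, 3.0179, -4.0000)
after link 5: o_5 = (4.7159, 5.4911, -6.8284)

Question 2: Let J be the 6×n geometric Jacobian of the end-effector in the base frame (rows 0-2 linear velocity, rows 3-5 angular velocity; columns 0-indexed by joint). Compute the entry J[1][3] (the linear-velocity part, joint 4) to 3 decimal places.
-1.180

axis z_3 = (0.0000,-0.0000,-1.0000); lever o_n−o_3 = (1.1803,0.5414,-4.8284)
cross product → J_v[:, 3] = (0.5414,-1.1803,0.0000)
J_ω[:, 3] = z_3
entry J[1][3] = -1.1803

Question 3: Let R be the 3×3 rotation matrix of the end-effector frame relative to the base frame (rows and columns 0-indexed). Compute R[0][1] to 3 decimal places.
End-effector y-axis (col 1 of R) = (0.9659,-0.2588,0.0000)
R[0][1] = 0.9659

0.966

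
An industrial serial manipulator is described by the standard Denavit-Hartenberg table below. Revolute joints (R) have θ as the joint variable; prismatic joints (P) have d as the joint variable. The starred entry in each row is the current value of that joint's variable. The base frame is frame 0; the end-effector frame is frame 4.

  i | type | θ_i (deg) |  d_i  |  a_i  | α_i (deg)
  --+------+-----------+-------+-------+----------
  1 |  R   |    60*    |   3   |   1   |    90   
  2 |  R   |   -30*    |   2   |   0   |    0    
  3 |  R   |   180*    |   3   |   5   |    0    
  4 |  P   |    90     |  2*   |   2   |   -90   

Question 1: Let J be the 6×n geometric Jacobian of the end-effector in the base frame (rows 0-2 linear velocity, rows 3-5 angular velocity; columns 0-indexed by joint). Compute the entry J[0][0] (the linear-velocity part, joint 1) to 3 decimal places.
axis z_0 = ẑ; lever o_n−o_0 = (3.8971,-7.2500,3.7679)
cross product → J_v[:, 0] = (7.2500,3.8971,-0.0000)
J_ω[:, 0] = z_0
entry J[0][0] = 7.2500

7.250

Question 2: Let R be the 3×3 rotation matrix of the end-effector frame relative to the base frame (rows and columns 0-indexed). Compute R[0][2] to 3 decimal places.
0.433

End-effector z-axis (col 2 of R) = (0.4330,0.7500,-0.5000)
R[0][2] = 0.4330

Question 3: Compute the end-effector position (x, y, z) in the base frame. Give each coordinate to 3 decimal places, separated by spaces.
3.897 -7.250 3.768

after link 1: o_1 = (0.5000, 0.8660, 3.0000)
after link 2: o_2 = (2.2321, -0.1340, 3.0000)
after link 3: o_3 = (2.6651, -5.3840, 5.5000)
after link 4: o_4 = (3.8971, -7.2500, 3.7679)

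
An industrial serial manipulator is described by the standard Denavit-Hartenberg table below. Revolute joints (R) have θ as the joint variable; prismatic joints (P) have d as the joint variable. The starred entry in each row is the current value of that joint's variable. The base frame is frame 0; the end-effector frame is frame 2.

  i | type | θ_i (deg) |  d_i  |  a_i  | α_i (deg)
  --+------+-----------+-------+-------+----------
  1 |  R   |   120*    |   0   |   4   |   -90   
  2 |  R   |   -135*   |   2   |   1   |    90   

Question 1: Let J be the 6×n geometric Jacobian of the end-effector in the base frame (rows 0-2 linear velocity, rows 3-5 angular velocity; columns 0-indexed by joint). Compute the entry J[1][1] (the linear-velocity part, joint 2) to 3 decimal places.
0.612

axis z_1 = (-0.8660,-0.5000,0.0000); lever o_n−o_1 = (-1.3785,-1.6124,0.7071)
cross product → J_v[:, 1] = (-0.3536,0.6124,0.7071)
J_ω[:, 1] = z_1
entry J[1][1] = 0.6124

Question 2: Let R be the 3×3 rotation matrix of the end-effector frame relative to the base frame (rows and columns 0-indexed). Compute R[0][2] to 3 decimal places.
0.354

End-effector z-axis (col 2 of R) = (0.3536,-0.6124,-0.7071)
R[0][2] = 0.3536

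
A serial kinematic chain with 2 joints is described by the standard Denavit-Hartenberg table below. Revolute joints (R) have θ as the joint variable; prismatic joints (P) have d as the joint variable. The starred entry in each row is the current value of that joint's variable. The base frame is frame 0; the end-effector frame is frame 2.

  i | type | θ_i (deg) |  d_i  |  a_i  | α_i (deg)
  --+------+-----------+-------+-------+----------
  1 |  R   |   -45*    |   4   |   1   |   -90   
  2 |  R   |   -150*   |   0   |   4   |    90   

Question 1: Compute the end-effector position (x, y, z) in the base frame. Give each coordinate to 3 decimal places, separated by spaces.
after link 1: o_1 = (0.7071, -0.7071, 4.0000)
after link 2: o_2 = (-1.7424, 1.7424, 6.0000)

-1.742 1.742 6.000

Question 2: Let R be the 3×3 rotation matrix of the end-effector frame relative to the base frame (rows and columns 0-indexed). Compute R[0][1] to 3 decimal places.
End-effector y-axis (col 1 of R) = (0.7071,0.7071,0.0000)
R[0][1] = 0.7071

0.707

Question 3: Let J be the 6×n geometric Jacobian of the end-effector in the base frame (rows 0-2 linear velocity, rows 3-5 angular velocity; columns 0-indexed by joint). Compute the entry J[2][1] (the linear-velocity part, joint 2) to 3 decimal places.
axis z_1 = (0.7071,0.7071,0.0000); lever o_n−o_1 = (-2.4495,2.4495,2.0000)
cross product → J_v[:, 1] = (1.4142,-1.4142,3.4641)
J_ω[:, 1] = z_1
entry J[2][1] = 3.4641

3.464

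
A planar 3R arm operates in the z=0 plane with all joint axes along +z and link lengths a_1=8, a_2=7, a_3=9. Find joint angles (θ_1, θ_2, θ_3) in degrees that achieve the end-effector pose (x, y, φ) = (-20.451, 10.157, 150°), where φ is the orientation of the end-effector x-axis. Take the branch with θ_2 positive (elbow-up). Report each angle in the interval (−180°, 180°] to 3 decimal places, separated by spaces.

wrist centre = target − a_3·(cos φ, sin φ) = (-12.6568, 5.6570)
cos θ_2 = (192.1955−8²−7²)/(2·8·7) = 0.7071; θ_2 = 45.0003° (elbow-up)
β = atan2(5.6570,-12.6568) = 155.9175°; ψ = atan2(4.9498,12.9497) = 20.9184°
θ_1 = β − ψ = 134.9992°
θ_3 = φ − θ_1 − θ_2 = -29.9995° (wrapped to (-180°,180°])

134.999 45.000 -29.999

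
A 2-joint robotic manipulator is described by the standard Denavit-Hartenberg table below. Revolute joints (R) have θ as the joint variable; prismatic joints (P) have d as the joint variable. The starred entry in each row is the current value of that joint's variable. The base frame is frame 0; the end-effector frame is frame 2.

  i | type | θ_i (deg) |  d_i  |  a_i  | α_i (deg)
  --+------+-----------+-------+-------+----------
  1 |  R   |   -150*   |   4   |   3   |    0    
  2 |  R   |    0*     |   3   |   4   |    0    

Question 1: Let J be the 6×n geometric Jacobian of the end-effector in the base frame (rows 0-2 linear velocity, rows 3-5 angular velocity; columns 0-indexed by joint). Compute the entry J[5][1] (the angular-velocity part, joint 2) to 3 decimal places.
axis z_1 = (0.0000,0.0000,1.0000); lever o_n−o_1 = (-3.4641,-2.0000,3.0000)
cross product → J_v[:, 1] = (2.0000,-3.4641,0.0000)
J_ω[:, 1] = z_1
entry J[5][1] = 1.0000

1.000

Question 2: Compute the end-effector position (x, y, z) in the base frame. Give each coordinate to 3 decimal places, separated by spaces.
-6.062 -3.500 7.000

after link 1: o_1 = (-2.5981, -1.5000, 4.0000)
after link 2: o_2 = (-6.0622, -3.5000, 7.0000)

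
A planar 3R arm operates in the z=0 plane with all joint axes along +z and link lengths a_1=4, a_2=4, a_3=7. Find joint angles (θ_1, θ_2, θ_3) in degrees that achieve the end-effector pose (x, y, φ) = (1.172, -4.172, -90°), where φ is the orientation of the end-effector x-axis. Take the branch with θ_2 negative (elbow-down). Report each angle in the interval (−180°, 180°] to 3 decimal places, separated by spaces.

wrist centre = target − a_3·(cos φ, sin φ) = (1.1720, 2.8280)
cos θ_2 = (9.3712−4²−4²)/(2·4·4) = -0.7072; θ_2 = -135.0036° (elbow-down)
β = atan2(2.8280,1.1720) = 67.4896°; ψ = atan2(-2.8283,1.1714) = -67.5018°
θ_1 = β − ψ = 134.9913°
θ_3 = φ − θ_1 − θ_2 = -89.9878° (wrapped to (-180°,180°])

134.991 -135.004 -89.988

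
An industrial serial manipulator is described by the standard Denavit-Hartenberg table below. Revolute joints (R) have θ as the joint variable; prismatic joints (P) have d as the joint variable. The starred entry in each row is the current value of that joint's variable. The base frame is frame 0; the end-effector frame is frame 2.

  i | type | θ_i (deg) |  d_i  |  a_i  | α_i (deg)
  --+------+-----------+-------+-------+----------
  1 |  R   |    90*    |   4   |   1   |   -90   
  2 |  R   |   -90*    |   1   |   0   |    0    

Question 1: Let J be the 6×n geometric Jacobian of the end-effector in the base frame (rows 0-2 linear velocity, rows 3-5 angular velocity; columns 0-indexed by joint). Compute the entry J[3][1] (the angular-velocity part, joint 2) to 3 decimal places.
axis z_1 = (-1.0000,0.0000,0.0000); lever o_n−o_1 = (-1.0000,0.0000,0.0000)
cross product → J_v[:, 1] = (0.0000,-0.0000,0.0000)
J_ω[:, 1] = z_1
entry J[3][1] = -1.0000

-1.000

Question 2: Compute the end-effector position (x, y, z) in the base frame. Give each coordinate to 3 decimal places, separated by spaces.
-1.000 1.000 4.000

after link 1: o_1 = (0.0000, 1.0000, 4.0000)
after link 2: o_2 = (-1.0000, 1.0000, 4.0000)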